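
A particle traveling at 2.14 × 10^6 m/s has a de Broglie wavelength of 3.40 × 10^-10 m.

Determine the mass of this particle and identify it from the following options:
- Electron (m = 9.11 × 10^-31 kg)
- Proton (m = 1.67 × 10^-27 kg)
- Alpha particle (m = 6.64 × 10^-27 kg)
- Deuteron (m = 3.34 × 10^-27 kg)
The particle is an electron.

From λ = h/(mv), solve for mass:

m = h/(λv)
m = (6.626 × 10^-34 J·s) / (3.40 × 10^-10 m × 2.14 × 10^6 m/s)
m = 9.11 × 10^-31 kg

Comparing with the listed masses, this is closest to an electron.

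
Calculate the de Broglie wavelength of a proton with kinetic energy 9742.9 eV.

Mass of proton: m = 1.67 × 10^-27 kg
2.90 × 10^-13 m

Using λ = h/√(2mKE):

First convert KE to Joules: KE = 9742.9 eV = 1.561 × 10^-15 J

λ = h/√(2mKE)
λ = (6.626 × 10^-34 J·s) / √(2 × 1.67 × 10^-27 kg × 1.561 × 10^-15 J)
λ = 2.90 × 10^-13 m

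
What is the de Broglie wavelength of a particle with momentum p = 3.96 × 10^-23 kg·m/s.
1.67 × 10^-11 m

Using the de Broglie relation λ = h/p:

λ = h/p
λ = (6.626 × 10^-34 J·s) / (3.96 × 10^-23 kg·m/s)
λ = 1.67 × 10^-11 m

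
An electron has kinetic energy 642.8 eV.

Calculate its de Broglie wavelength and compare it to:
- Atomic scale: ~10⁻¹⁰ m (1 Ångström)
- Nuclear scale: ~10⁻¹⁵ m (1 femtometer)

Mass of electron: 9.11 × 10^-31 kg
λ = 4.84 × 10^-11 m, which is between nuclear and atomic scales.

Using λ = h/√(2mKE):

KE = 642.8 eV = 1.030 × 10^-16 J

λ = h/√(2mKE)
λ = (6.626 × 10^-34 J·s) / √(2 × 9.11 × 10^-31 kg × 1.030 × 10^-16 J)
λ = 4.84 × 10^-11 m

Comparison:
- Atomic scale (10⁻¹⁰ m): λ is 0.48× this size
- Nuclear scale (10⁻¹⁵ m): λ is 4.8e+04× this size

The wavelength is between nuclear and atomic scales.

This wavelength is appropriate for probing atomic structure but too large for nuclear physics experiments.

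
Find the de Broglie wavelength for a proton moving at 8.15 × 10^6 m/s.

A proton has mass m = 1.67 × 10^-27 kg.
4.87 × 10^-14 m

Using the de Broglie relation λ = h/(mv):

λ = h/(mv)
λ = (6.626 × 10^-34 J·s) / (1.67 × 10^-27 kg × 8.15 × 10^6 m/s)
λ = 4.87 × 10^-14 m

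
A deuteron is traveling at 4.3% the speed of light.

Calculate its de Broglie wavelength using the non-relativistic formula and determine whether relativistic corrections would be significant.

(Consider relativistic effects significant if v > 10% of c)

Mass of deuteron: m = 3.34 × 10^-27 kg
No, relativistic corrections are not needed.

Using the non-relativistic de Broglie formula λ = h/(mv):

v = 4.3% × c = 1.289 × 10^7 m/s

λ = h/(mv)
λ = (6.626 × 10^-34 J·s) / (3.34 × 10^-27 kg × 1.289 × 10^7 m/s)
λ = 1.54 × 10^-14 m

Since v = 4.3% of c < 10% of c, relativistic corrections are NOT significant and this non-relativistic result is a good approximation.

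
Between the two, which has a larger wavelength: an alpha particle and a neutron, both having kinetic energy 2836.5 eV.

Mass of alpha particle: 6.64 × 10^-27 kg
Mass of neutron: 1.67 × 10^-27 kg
The neutron has the longer wavelength.

Using λ = h/√(2mKE):

For alpha particle: λ₁ = h/√(2m₁KE) = 2.70 × 10^-13 m
For neutron: λ₂ = h/√(2m₂KE) = 5.38 × 10^-13 m

Since λ ∝ 1/√m at constant kinetic energy, the lighter particle has the longer wavelength.

The neutron has the longer de Broglie wavelength.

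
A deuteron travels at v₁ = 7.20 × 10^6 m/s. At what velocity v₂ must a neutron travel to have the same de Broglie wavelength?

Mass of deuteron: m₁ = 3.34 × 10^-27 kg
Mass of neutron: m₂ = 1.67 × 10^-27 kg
v₂ = 1.44 × 10^7 m/s

For equal de Broglie wavelengths: λ₁ = λ₂

h/(m₁v₁) = h/(m₂v₂)
m₁v₁ = m₂v₂
v₂ = v₁ · (m₁/m₂)

v₂ = 7.20 × 10^6 m/s × (3.34 × 10^-27 kg / 1.67 × 10^-27 kg)
v₂ = 1.44 × 10^7 m/s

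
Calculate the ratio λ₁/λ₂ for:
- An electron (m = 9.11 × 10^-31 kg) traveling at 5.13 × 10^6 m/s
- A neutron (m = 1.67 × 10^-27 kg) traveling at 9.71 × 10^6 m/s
λ₁/λ₂ = 3.47 × 10^3

Using λ = h/(mv):

λ₁ = h/(m₁v₁) = 1.42 × 10^-10 m
λ₂ = h/(m₂v₂) = 4.09 × 10^-14 m

Ratio λ₁/λ₂ = (m₂v₂)/(m₁v₁)
         = (1.67 × 10^-27 kg × 9.71 × 10^6 m/s) / (9.11 × 10^-31 kg × 5.13 × 10^6 m/s)
         = 3.47 × 10^3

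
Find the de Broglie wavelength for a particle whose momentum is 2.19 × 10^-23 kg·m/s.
3.03 × 10^-11 m

Using the de Broglie relation λ = h/p:

λ = h/p
λ = (6.626 × 10^-34 J·s) / (2.19 × 10^-23 kg·m/s)
λ = 3.03 × 10^-11 m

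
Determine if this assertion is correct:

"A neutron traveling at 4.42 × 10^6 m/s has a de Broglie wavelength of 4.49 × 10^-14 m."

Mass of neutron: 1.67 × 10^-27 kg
False

The claim is incorrect.

Using λ = h/(mv):
λ = (6.626 × 10^-34 J·s) / (1.67 × 10^-27 kg × 4.42 × 10^6 m/s)
λ = 8.98 × 10^-14 m

The actual wavelength differs from the claimed 4.49 × 10^-14 m.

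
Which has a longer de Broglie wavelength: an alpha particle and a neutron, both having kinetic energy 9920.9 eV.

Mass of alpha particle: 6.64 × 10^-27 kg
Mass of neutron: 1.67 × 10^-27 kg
The neutron has the longer wavelength.

Using λ = h/√(2mKE):

For alpha particle: λ₁ = h/√(2m₁KE) = 1.44 × 10^-13 m
For neutron: λ₂ = h/√(2m₂KE) = 2.88 × 10^-13 m

Since λ ∝ 1/√m at constant kinetic energy, the lighter particle has the longer wavelength.

The neutron has the longer de Broglie wavelength.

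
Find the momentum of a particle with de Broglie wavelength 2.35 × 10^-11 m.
2.82 × 10^-23 kg·m/s

From the de Broglie relation λ = h/p, we solve for p:

p = h/λ
p = (6.626 × 10^-34 J·s) / (2.35 × 10^-11 m)
p = 2.82 × 10^-23 kg·m/s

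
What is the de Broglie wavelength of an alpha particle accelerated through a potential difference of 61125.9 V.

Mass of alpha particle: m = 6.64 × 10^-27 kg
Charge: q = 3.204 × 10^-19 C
4.11 × 10^-14 m

When a particle is accelerated through voltage V, it gains kinetic energy KE = qV.

The de Broglie wavelength is then λ = h/√(2mqV):

λ = h/√(2mqV)
λ = (6.626 × 10^-34 J·s) / √(2 × 6.64 × 10^-27 kg × 3.204 × 10^-19 C × 61125.9 V)
λ = 4.11 × 10^-14 m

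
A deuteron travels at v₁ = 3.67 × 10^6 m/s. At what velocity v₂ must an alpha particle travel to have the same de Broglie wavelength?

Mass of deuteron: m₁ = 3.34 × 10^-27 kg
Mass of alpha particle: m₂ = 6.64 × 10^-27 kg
v₂ = 1.85 × 10^6 m/s

For equal de Broglie wavelengths: λ₁ = λ₂

h/(m₁v₁) = h/(m₂v₂)
m₁v₁ = m₂v₂
v₂ = v₁ · (m₁/m₂)

v₂ = 3.67 × 10^6 m/s × (3.34 × 10^-27 kg / 6.64 × 10^-27 kg)
v₂ = 1.85 × 10^6 m/s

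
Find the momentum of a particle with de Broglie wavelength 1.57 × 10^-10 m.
4.22 × 10^-24 kg·m/s

From the de Broglie relation λ = h/p, we solve for p:

p = h/λ
p = (6.626 × 10^-34 J·s) / (1.57 × 10^-10 m)
p = 4.22 × 10^-24 kg·m/s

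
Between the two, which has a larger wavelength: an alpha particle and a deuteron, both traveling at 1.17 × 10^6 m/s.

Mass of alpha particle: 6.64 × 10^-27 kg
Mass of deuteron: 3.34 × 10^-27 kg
The deuteron has the longer wavelength.

Using λ = h/(mv), since both particles have the same velocity, the wavelength depends only on mass.

For alpha particle: λ₁ = h/(m₁v) = 8.53 × 10^-14 m
For deuteron: λ₂ = h/(m₂v) = 1.70 × 10^-13 m

Since λ ∝ 1/m at constant velocity, the lighter particle has the longer wavelength.

The deuteron has the longer de Broglie wavelength.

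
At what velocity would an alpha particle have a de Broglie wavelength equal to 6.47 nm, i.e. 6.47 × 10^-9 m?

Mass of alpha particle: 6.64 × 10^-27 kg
1.54 × 10^1 m/s

From λ = h/(mv), solve for v:

v = h/(mλ)
v = (6.626 × 10^-34 J·s) / (6.64 × 10^-27 kg × 6.47 × 10^-9 m)
v = 1.54 × 10^1 m/s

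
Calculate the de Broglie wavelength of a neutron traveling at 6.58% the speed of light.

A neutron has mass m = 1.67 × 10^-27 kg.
2.01 × 10^-14 m

Using the de Broglie relation λ = h/(mv):

v = 6.58% × c = 1.973 × 10^7 m/s

λ = h/(mv)
λ = (6.626 × 10^-34 J·s) / (1.67 × 10^-27 kg × 1.973 × 10^7 m/s)
λ = 2.01 × 10^-14 m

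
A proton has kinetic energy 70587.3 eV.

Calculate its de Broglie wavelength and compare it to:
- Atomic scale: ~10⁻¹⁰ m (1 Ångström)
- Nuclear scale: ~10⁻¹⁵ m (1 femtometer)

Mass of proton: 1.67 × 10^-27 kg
λ = 1.08 × 10^-13 m, which is between nuclear and atomic scales.

Using λ = h/√(2mKE):

KE = 70587.3 eV = 1.131 × 10^-14 J

λ = h/√(2mKE)
λ = (6.626 × 10^-34 J·s) / √(2 × 1.67 × 10^-27 kg × 1.131 × 10^-14 J)
λ = 1.08 × 10^-13 m

Comparison:
- Atomic scale (10⁻¹⁰ m): λ is 0.0011× this size
- Nuclear scale (10⁻¹⁵ m): λ is 1.1e+02× this size

The wavelength is between nuclear and atomic scales.

This wavelength is appropriate for probing atomic structure but too large for nuclear physics experiments.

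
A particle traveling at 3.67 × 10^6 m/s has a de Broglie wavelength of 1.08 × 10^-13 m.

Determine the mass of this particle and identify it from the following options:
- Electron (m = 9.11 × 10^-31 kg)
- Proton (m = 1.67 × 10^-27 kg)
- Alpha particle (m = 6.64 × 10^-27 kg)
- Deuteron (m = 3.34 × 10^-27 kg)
The particle is a proton.

From λ = h/(mv), solve for mass:

m = h/(λv)
m = (6.626 × 10^-34 J·s) / (1.08 × 10^-13 m × 3.67 × 10^6 m/s)
m = 1.67 × 10^-27 kg

Comparing with the listed masses, this is closest to a proton.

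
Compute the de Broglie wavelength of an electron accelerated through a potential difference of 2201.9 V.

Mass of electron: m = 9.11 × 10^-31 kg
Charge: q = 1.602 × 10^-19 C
2.61 × 10^-11 m

When a particle is accelerated through voltage V, it gains kinetic energy KE = qV.

The de Broglie wavelength is then λ = h/√(2mqV):

λ = h/√(2mqV)
λ = (6.626 × 10^-34 J·s) / √(2 × 9.11 × 10^-31 kg × 1.602 × 10^-19 C × 2201.9 V)
λ = 2.61 × 10^-11 m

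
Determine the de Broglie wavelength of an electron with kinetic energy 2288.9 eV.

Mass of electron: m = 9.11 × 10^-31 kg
2.56 × 10^-11 m

Using λ = h/√(2mKE):

First convert KE to Joules: KE = 2288.9 eV = 3.667 × 10^-16 J

λ = h/√(2mKE)
λ = (6.626 × 10^-34 J·s) / √(2 × 9.11 × 10^-31 kg × 3.667 × 10^-16 J)
λ = 2.56 × 10^-11 m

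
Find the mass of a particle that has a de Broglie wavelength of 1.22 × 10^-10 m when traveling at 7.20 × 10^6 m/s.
7.54 × 10^-31 kg

From the de Broglie relation λ = h/(mv), we solve for m:

m = h/(λv)
m = (6.626 × 10^-34 J·s) / (1.22 × 10^-10 m × 7.20 × 10^6 m/s)
m = 7.54 × 10^-31 kg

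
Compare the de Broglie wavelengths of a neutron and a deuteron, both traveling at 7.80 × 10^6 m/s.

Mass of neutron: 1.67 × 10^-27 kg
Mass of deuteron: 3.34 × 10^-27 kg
The neutron has the longer wavelength.

Using λ = h/(mv), since both particles have the same velocity, the wavelength depends only on mass.

For neutron: λ₁ = h/(m₁v) = 5.09 × 10^-14 m
For deuteron: λ₂ = h/(m₂v) = 2.54 × 10^-14 m

Since λ ∝ 1/m at constant velocity, the lighter particle has the longer wavelength.

The neutron has the longer de Broglie wavelength.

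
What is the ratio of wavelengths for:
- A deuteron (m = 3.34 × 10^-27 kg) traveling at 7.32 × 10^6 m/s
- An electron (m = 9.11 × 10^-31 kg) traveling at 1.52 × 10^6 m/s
λ₁/λ₂ = 5.66 × 10^-5

Using λ = h/(mv):

λ₁ = h/(m₁v₁) = 2.71 × 10^-14 m
λ₂ = h/(m₂v₂) = 4.79 × 10^-10 m

Ratio λ₁/λ₂ = (m₂v₂)/(m₁v₁)
         = (9.11 × 10^-31 kg × 1.52 × 10^6 m/s) / (3.34 × 10^-27 kg × 7.32 × 10^6 m/s)
         = 5.66 × 10^-5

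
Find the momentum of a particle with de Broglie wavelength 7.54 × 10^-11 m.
8.79 × 10^-24 kg·m/s

From the de Broglie relation λ = h/p, we solve for p:

p = h/λ
p = (6.626 × 10^-34 J·s) / (7.54 × 10^-11 m)
p = 8.79 × 10^-24 kg·m/s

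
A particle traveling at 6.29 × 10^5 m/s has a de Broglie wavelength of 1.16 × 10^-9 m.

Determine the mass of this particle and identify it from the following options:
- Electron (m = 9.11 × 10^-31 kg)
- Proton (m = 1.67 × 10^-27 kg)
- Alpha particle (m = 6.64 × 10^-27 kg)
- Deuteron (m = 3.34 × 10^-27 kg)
The particle is an electron.

From λ = h/(mv), solve for mass:

m = h/(λv)
m = (6.626 × 10^-34 J·s) / (1.16 × 10^-9 m × 6.29 × 10^5 m/s)
m = 9.08 × 10^-31 kg

Comparing with the listed masses, this is closest to an electron.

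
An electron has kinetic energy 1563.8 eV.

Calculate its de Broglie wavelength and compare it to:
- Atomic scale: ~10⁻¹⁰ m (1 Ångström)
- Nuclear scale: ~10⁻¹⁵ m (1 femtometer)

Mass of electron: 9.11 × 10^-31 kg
λ = 3.10 × 10^-11 m, which is between nuclear and atomic scales.

Using λ = h/√(2mKE):

KE = 1563.8 eV = 2.505 × 10^-16 J

λ = h/√(2mKE)
λ = (6.626 × 10^-34 J·s) / √(2 × 9.11 × 10^-31 kg × 2.505 × 10^-16 J)
λ = 3.10 × 10^-11 m

Comparison:
- Atomic scale (10⁻¹⁰ m): λ is 0.31× this size
- Nuclear scale (10⁻¹⁵ m): λ is 3.1e+04× this size

The wavelength is between nuclear and atomic scales.

This wavelength is appropriate for probing atomic structure but too large for nuclear physics experiments.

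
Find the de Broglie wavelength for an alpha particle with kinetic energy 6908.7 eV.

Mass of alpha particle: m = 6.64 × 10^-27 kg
1.73 × 10^-13 m

Using λ = h/√(2mKE):

First convert KE to Joules: KE = 6908.7 eV = 1.107 × 10^-15 J

λ = h/√(2mKE)
λ = (6.626 × 10^-34 J·s) / √(2 × 6.64 × 10^-27 kg × 1.107 × 10^-15 J)
λ = 1.73 × 10^-13 m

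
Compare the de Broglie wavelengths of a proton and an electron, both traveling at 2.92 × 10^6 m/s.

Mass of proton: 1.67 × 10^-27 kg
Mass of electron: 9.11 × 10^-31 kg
The electron has the longer wavelength.

Using λ = h/(mv), since both particles have the same velocity, the wavelength depends only on mass.

For proton: λ₁ = h/(m₁v) = 1.36 × 10^-13 m
For electron: λ₂ = h/(m₂v) = 2.49 × 10^-10 m

Since λ ∝ 1/m at constant velocity, the lighter particle has the longer wavelength.

The electron has the longer de Broglie wavelength.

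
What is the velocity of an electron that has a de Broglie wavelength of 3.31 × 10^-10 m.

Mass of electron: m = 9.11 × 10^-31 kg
2.20 × 10^6 m/s

From the de Broglie relation λ = h/(mv), we solve for v:

v = h/(mλ)
v = (6.626 × 10^-34 J·s) / (9.11 × 10^-31 kg × 3.31 × 10^-10 m)
v = 2.20 × 10^6 m/s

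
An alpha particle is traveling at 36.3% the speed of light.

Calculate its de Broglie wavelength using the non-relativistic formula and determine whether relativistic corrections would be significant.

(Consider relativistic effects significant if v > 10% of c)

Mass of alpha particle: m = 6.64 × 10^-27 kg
Yes, relativistic corrections are needed.

Using the non-relativistic de Broglie formula λ = h/(mv):

v = 36.3% × c = 1.088 × 10^8 m/s

λ = h/(mv)
λ = (6.626 × 10^-34 J·s) / (6.64 × 10^-27 kg × 1.088 × 10^8 m/s)
λ = 9.17 × 10^-16 m

Since v = 36.3% of c > 10% of c, relativistic corrections ARE significant and the actual wavelength would differ from this non-relativistic estimate.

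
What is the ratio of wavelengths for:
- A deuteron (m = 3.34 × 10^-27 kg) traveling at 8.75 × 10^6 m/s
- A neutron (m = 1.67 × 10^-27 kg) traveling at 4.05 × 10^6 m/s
λ₁/λ₂ = 0.231

Using λ = h/(mv):

λ₁ = h/(m₁v₁) = 2.27 × 10^-14 m
λ₂ = h/(m₂v₂) = 9.80 × 10^-14 m

Ratio λ₁/λ₂ = (m₂v₂)/(m₁v₁)
         = (1.67 × 10^-27 kg × 4.05 × 10^6 m/s) / (3.34 × 10^-27 kg × 8.75 × 10^6 m/s)
         = 0.231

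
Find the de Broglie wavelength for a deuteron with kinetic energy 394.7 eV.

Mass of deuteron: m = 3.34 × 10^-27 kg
1.02 × 10^-12 m

Using λ = h/√(2mKE):

First convert KE to Joules: KE = 394.7 eV = 6.324 × 10^-17 J

λ = h/√(2mKE)
λ = (6.626 × 10^-34 J·s) / √(2 × 3.34 × 10^-27 kg × 6.324 × 10^-17 J)
λ = 1.02 × 10^-12 m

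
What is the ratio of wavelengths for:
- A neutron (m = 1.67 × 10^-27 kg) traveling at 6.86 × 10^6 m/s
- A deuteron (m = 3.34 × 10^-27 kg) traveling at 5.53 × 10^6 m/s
λ₁/λ₂ = 1.61

Using λ = h/(mv):

λ₁ = h/(m₁v₁) = 5.78 × 10^-14 m
λ₂ = h/(m₂v₂) = 3.59 × 10^-14 m

Ratio λ₁/λ₂ = (m₂v₂)/(m₁v₁)
         = (3.34 × 10^-27 kg × 5.53 × 10^6 m/s) / (1.67 × 10^-27 kg × 6.86 × 10^6 m/s)
         = 1.61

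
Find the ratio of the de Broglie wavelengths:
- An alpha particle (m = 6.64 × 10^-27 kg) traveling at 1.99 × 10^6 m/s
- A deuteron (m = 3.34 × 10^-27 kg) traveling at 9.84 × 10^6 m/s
λ₁/λ₂ = 2.49

Using λ = h/(mv):

λ₁ = h/(m₁v₁) = 5.01 × 10^-14 m
λ₂ = h/(m₂v₂) = 2.02 × 10^-14 m

Ratio λ₁/λ₂ = (m₂v₂)/(m₁v₁)
         = (3.34 × 10^-27 kg × 9.84 × 10^6 m/s) / (6.64 × 10^-27 kg × 1.99 × 10^6 m/s)
         = 2.49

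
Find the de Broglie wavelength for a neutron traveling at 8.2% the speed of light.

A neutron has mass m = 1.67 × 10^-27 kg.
1.61 × 10^-14 m

Using the de Broglie relation λ = h/(mv):

v = 8.2% × c = 2.458 × 10^7 m/s

λ = h/(mv)
λ = (6.626 × 10^-34 J·s) / (1.67 × 10^-27 kg × 2.458 × 10^7 m/s)
λ = 1.61 × 10^-14 m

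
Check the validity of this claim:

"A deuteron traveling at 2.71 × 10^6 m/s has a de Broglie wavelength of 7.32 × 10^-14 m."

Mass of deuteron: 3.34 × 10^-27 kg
True

The claim is correct.

Using λ = h/(mv):
λ = (6.626 × 10^-34 J·s) / (3.34 × 10^-27 kg × 2.71 × 10^6 m/s)
λ = 7.32 × 10^-14 m

This matches the claimed value.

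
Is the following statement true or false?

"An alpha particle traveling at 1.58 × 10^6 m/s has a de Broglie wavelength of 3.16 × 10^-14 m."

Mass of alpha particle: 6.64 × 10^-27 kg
False

The claim is incorrect.

Using λ = h/(mv):
λ = (6.626 × 10^-34 J·s) / (6.64 × 10^-27 kg × 1.58 × 10^6 m/s)
λ = 6.32 × 10^-14 m

The actual wavelength differs from the claimed 3.16 × 10^-14 m.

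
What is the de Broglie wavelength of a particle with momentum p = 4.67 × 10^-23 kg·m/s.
1.42 × 10^-11 m

Using the de Broglie relation λ = h/p:

λ = h/p
λ = (6.626 × 10^-34 J·s) / (4.67 × 10^-23 kg·m/s)
λ = 1.42 × 10^-11 m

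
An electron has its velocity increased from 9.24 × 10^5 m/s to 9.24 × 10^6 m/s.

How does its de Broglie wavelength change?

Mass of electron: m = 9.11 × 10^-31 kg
The wavelength decreases by a factor of 10.

Using λ = h/(mv):

Initial wavelength: λ₁ = h/(mv₁) = 7.87 × 10^-10 m
Final wavelength: λ₂ = h/(mv₂) = 7.87 × 10^-11 m

Since λ ∝ 1/v, when velocity increases by a factor of 10, the wavelength decreases by a factor of 10.

λ₂/λ₁ = v₁/v₂ = 1/10

The wavelength decreases by a factor of 10.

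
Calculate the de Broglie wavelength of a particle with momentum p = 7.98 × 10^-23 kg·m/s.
8.30 × 10^-12 m

Using the de Broglie relation λ = h/p:

λ = h/p
λ = (6.626 × 10^-34 J·s) / (7.98 × 10^-23 kg·m/s)
λ = 8.30 × 10^-12 m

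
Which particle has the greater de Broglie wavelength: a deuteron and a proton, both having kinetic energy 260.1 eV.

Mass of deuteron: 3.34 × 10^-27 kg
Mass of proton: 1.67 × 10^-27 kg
The proton has the longer wavelength.

Using λ = h/√(2mKE):

For deuteron: λ₁ = h/√(2m₁KE) = 1.26 × 10^-12 m
For proton: λ₂ = h/√(2m₂KE) = 1.78 × 10^-12 m

Since λ ∝ 1/√m at constant kinetic energy, the lighter particle has the longer wavelength.

The proton has the longer de Broglie wavelength.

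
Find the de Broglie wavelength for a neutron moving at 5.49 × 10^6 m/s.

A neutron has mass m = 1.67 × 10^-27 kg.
7.23 × 10^-14 m

Using the de Broglie relation λ = h/(mv):

λ = h/(mv)
λ = (6.626 × 10^-34 J·s) / (1.67 × 10^-27 kg × 5.49 × 10^6 m/s)
λ = 7.23 × 10^-14 m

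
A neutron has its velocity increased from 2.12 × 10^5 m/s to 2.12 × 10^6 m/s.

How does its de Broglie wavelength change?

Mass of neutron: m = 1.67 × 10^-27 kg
The wavelength decreases by a factor of 10.

Using λ = h/(mv):

Initial wavelength: λ₁ = h/(mv₁) = 1.87 × 10^-12 m
Final wavelength: λ₂ = h/(mv₂) = 1.87 × 10^-13 m

Since λ ∝ 1/v, when velocity increases by a factor of 10, the wavelength decreases by a factor of 10.

λ₂/λ₁ = v₁/v₂ = 1/10

The wavelength decreases by a factor of 10.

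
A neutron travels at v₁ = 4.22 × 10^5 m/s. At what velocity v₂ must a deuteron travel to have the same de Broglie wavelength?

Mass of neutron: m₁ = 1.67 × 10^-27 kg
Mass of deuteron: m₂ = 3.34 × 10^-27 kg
v₂ = 2.11 × 10^5 m/s

For equal de Broglie wavelengths: λ₁ = λ₂

h/(m₁v₁) = h/(m₂v₂)
m₁v₁ = m₂v₂
v₂ = v₁ · (m₁/m₂)

v₂ = 4.22 × 10^5 m/s × (1.67 × 10^-27 kg / 3.34 × 10^-27 kg)
v₂ = 2.11 × 10^5 m/s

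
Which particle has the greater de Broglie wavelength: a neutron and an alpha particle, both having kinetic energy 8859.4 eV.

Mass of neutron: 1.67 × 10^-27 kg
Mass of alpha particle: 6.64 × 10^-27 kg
The neutron has the longer wavelength.

Using λ = h/√(2mKE):

For neutron: λ₁ = h/√(2m₁KE) = 3.04 × 10^-13 m
For alpha particle: λ₂ = h/√(2m₂KE) = 1.53 × 10^-13 m

Since λ ∝ 1/√m at constant kinetic energy, the lighter particle has the longer wavelength.

The neutron has the longer de Broglie wavelength.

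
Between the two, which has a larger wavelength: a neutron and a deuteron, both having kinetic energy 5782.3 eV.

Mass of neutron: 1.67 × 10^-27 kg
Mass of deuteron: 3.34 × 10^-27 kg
The neutron has the longer wavelength.

Using λ = h/√(2mKE):

For neutron: λ₁ = h/√(2m₁KE) = 3.77 × 10^-13 m
For deuteron: λ₂ = h/√(2m₂KE) = 2.66 × 10^-13 m

Since λ ∝ 1/√m at constant kinetic energy, the lighter particle has the longer wavelength.

The neutron has the longer de Broglie wavelength.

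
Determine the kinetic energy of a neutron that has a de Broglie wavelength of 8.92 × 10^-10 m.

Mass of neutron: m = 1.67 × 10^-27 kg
1.65 × 10^-22 J (or 1.03 × 10^-3 eV)

From λ = h/√(2mKE), we solve for KE:

λ² = h²/(2mKE)
KE = h²/(2mλ²)
KE = (6.626 × 10^-34 J·s)² / (2 × 1.67 × 10^-27 kg × (8.92 × 10^-10 m)²)
KE = 1.65 × 10^-22 J
KE = 1.03 × 10^-3 eV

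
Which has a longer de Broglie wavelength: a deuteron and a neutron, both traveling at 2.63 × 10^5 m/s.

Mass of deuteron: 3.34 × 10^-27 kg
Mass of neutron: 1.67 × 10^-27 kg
The neutron has the longer wavelength.

Using λ = h/(mv), since both particles have the same velocity, the wavelength depends only on mass.

For deuteron: λ₁ = h/(m₁v) = 7.54 × 10^-13 m
For neutron: λ₂ = h/(m₂v) = 1.51 × 10^-12 m

Since λ ∝ 1/m at constant velocity, the lighter particle has the longer wavelength.

The neutron has the longer de Broglie wavelength.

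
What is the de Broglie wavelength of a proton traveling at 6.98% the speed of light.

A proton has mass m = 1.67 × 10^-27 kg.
1.90 × 10^-14 m

Using the de Broglie relation λ = h/(mv):

v = 6.98% × c = 2.093 × 10^7 m/s

λ = h/(mv)
λ = (6.626 × 10^-34 J·s) / (1.67 × 10^-27 kg × 2.093 × 10^7 m/s)
λ = 1.90 × 10^-14 m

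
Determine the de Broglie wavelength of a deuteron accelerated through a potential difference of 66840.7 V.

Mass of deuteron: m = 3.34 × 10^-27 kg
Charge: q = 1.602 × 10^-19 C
7.83 × 10^-14 m

When a particle is accelerated through voltage V, it gains kinetic energy KE = qV.

The de Broglie wavelength is then λ = h/√(2mqV):

λ = h/√(2mqV)
λ = (6.626 × 10^-34 J·s) / √(2 × 3.34 × 10^-27 kg × 1.602 × 10^-19 C × 66840.7 V)
λ = 7.83 × 10^-14 m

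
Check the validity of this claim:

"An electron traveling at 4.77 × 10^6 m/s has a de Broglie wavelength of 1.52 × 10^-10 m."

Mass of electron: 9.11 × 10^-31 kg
True

The claim is correct.

Using λ = h/(mv):
λ = (6.626 × 10^-34 J·s) / (9.11 × 10^-31 kg × 4.77 × 10^6 m/s)
λ = 1.52 × 10^-10 m

This matches the claimed value.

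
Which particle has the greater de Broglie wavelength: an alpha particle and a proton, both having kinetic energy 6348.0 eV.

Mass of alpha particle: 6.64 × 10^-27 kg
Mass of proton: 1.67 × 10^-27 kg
The proton has the longer wavelength.

Using λ = h/√(2mKE):

For alpha particle: λ₁ = h/√(2m₁KE) = 1.80 × 10^-13 m
For proton: λ₂ = h/√(2m₂KE) = 3.60 × 10^-13 m

Since λ ∝ 1/√m at constant kinetic energy, the lighter particle has the longer wavelength.

The proton has the longer de Broglie wavelength.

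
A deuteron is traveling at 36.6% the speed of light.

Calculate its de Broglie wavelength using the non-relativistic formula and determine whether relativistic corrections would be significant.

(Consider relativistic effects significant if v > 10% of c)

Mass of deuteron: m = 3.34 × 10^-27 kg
Yes, relativistic corrections are needed.

Using the non-relativistic de Broglie formula λ = h/(mv):

v = 36.6% × c = 1.097 × 10^8 m/s

λ = h/(mv)
λ = (6.626 × 10^-34 J·s) / (3.34 × 10^-27 kg × 1.097 × 10^8 m/s)
λ = 1.81 × 10^-15 m

Since v = 36.6% of c > 10% of c, relativistic corrections ARE significant and the actual wavelength would differ from this non-relativistic estimate.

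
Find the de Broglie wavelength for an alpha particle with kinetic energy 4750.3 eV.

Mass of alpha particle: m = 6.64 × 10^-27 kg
2.08 × 10^-13 m

Using λ = h/√(2mKE):

First convert KE to Joules: KE = 4750.3 eV = 7.611 × 10^-16 J

λ = h/√(2mKE)
λ = (6.626 × 10^-34 J·s) / √(2 × 6.64 × 10^-27 kg × 7.611 × 10^-16 J)
λ = 2.08 × 10^-13 m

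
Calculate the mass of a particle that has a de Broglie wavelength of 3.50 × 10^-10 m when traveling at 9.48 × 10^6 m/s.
2.00 × 10^-31 kg

From the de Broglie relation λ = h/(mv), we solve for m:

m = h/(λv)
m = (6.626 × 10^-34 J·s) / (3.50 × 10^-10 m × 9.48 × 10^6 m/s)
m = 2.00 × 10^-31 kg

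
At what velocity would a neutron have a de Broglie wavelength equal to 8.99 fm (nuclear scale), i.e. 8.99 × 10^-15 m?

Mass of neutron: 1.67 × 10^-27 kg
4.41 × 10^7 m/s

From λ = h/(mv), solve for v:

v = h/(mλ)
v = (6.626 × 10^-34 J·s) / (1.67 × 10^-27 kg × 8.99 × 10^-15 m)
v = 4.41 × 10^7 m/s

Note: This velocity is 14.7% of the speed of light, so relativistic corrections would be needed for a more accurate calculation.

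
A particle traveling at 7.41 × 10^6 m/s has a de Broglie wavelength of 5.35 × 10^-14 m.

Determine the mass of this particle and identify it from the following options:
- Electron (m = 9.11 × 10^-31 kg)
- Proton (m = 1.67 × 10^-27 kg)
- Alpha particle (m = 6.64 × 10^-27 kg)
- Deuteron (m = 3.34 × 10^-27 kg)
The particle is a proton.

From λ = h/(mv), solve for mass:

m = h/(λv)
m = (6.626 × 10^-34 J·s) / (5.35 × 10^-14 m × 7.41 × 10^6 m/s)
m = 1.67 × 10^-27 kg

Comparing with the listed masses, this is closest to a proton.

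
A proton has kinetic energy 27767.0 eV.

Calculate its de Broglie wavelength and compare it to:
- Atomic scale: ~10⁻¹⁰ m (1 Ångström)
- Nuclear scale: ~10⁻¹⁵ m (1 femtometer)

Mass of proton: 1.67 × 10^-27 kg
λ = 1.72 × 10^-13 m, which is between nuclear and atomic scales.

Using λ = h/√(2mKE):

KE = 27767.0 eV = 4.449 × 10^-15 J

λ = h/√(2mKE)
λ = (6.626 × 10^-34 J·s) / √(2 × 1.67 × 10^-27 kg × 4.449 × 10^-15 J)
λ = 1.72 × 10^-13 m

Comparison:
- Atomic scale (10⁻¹⁰ m): λ is 0.0017× this size
- Nuclear scale (10⁻¹⁵ m): λ is 1.7e+02× this size

The wavelength is between nuclear and atomic scales.

This wavelength is appropriate for probing atomic structure but too large for nuclear physics experiments.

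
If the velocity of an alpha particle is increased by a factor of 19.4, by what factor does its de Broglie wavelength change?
The wavelength decreases by a factor of 19.4.

From λ = h/(mv), the wavelength is inversely proportional to velocity:

λ ∝ 1/v

If v → 19.4v, then λ → λ/19.4

When velocity is increased by a factor of 19.4, the wavelength decreases by a factor of 19.4.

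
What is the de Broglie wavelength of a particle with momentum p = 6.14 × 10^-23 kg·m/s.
1.08 × 10^-11 m

Using the de Broglie relation λ = h/p:

λ = h/p
λ = (6.626 × 10^-34 J·s) / (6.14 × 10^-23 kg·m/s)
λ = 1.08 × 10^-11 m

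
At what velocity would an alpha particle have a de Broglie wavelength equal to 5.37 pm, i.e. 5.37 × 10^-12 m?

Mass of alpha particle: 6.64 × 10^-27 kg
1.86 × 10^4 m/s

From λ = h/(mv), solve for v:

v = h/(mλ)
v = (6.626 × 10^-34 J·s) / (6.64 × 10^-27 kg × 5.37 × 10^-12 m)
v = 1.86 × 10^4 m/s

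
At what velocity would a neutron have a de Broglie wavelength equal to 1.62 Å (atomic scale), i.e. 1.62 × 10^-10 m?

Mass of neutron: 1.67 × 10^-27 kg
2.45 × 10^3 m/s

From λ = h/(mv), solve for v:

v = h/(mλ)
v = (6.626 × 10^-34 J·s) / (1.67 × 10^-27 kg × 1.62 × 10^-10 m)
v = 2.45 × 10^3 m/s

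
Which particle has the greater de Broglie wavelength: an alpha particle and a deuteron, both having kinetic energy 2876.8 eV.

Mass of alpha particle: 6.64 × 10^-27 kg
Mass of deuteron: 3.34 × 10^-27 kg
The deuteron has the longer wavelength.

Using λ = h/√(2mKE):

For alpha particle: λ₁ = h/√(2m₁KE) = 2.68 × 10^-13 m
For deuteron: λ₂ = h/√(2m₂KE) = 3.78 × 10^-13 m

Since λ ∝ 1/√m at constant kinetic energy, the lighter particle has the longer wavelength.

The deuteron has the longer de Broglie wavelength.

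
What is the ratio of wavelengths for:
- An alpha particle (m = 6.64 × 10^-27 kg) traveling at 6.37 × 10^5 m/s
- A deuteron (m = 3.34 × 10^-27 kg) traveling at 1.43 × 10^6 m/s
λ₁/λ₂ = 1.13

Using λ = h/(mv):

λ₁ = h/(m₁v₁) = 1.57 × 10^-13 m
λ₂ = h/(m₂v₂) = 1.39 × 10^-13 m

Ratio λ₁/λ₂ = (m₂v₂)/(m₁v₁)
         = (3.34 × 10^-27 kg × 1.43 × 10^6 m/s) / (6.64 × 10^-27 kg × 6.37 × 10^5 m/s)
         = 1.13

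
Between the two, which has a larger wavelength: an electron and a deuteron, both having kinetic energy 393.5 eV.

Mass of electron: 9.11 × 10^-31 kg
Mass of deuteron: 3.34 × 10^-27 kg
The electron has the longer wavelength.

Using λ = h/√(2mKE):

For electron: λ₁ = h/√(2m₁KE) = 6.18 × 10^-11 m
For deuteron: λ₂ = h/√(2m₂KE) = 1.02 × 10^-12 m

Since λ ∝ 1/√m at constant kinetic energy, the lighter particle has the longer wavelength.

The electron has the longer de Broglie wavelength.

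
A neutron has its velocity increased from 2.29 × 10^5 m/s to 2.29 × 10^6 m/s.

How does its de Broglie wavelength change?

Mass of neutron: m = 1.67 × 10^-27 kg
The wavelength decreases by a factor of 10.

Using λ = h/(mv):

Initial wavelength: λ₁ = h/(mv₁) = 1.73 × 10^-12 m
Final wavelength: λ₂ = h/(mv₂) = 1.73 × 10^-13 m

Since λ ∝ 1/v, when velocity increases by a factor of 10, the wavelength decreases by a factor of 10.

λ₂/λ₁ = v₁/v₂ = 1/10

The wavelength decreases by a factor of 10.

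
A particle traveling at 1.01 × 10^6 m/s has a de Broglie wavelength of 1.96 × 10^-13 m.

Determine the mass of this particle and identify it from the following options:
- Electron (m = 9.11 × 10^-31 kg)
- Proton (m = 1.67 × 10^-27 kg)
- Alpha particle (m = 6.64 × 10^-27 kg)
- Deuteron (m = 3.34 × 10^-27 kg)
The particle is a deuteron.

From λ = h/(mv), solve for mass:

m = h/(λv)
m = (6.626 × 10^-34 J·s) / (1.96 × 10^-13 m × 1.01 × 10^6 m/s)
m = 3.35 × 10^-27 kg

Comparing with the listed masses, this is closest to a deuteron.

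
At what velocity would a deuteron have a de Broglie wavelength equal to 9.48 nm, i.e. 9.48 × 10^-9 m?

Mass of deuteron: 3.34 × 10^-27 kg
2.09 × 10^1 m/s

From λ = h/(mv), solve for v:

v = h/(mλ)
v = (6.626 × 10^-34 J·s) / (3.34 × 10^-27 kg × 9.48 × 10^-9 m)
v = 2.09 × 10^1 m/s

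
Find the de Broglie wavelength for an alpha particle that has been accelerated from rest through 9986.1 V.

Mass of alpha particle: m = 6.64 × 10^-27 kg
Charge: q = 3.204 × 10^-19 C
1.02 × 10^-13 m

When a particle is accelerated through voltage V, it gains kinetic energy KE = qV.

The de Broglie wavelength is then λ = h/√(2mqV):

λ = h/√(2mqV)
λ = (6.626 × 10^-34 J·s) / √(2 × 6.64 × 10^-27 kg × 3.204 × 10^-19 C × 9986.1 V)
λ = 1.02 × 10^-13 m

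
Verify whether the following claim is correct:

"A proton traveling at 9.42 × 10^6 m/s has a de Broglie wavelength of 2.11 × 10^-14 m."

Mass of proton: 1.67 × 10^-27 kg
False

The claim is incorrect.

Using λ = h/(mv):
λ = (6.626 × 10^-34 J·s) / (1.67 × 10^-27 kg × 9.42 × 10^6 m/s)
λ = 4.21 × 10^-14 m

The actual wavelength differs from the claimed 2.11 × 10^-14 m.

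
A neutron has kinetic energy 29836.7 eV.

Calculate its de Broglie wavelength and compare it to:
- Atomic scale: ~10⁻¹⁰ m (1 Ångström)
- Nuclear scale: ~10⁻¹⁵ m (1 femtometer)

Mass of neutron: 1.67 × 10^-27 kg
λ = 1.66 × 10^-13 m, which is between nuclear and atomic scales.

Using λ = h/√(2mKE):

KE = 29836.7 eV = 4.780 × 10^-15 J

λ = h/√(2mKE)
λ = (6.626 × 10^-34 J·s) / √(2 × 1.67 × 10^-27 kg × 4.780 × 10^-15 J)
λ = 1.66 × 10^-13 m

Comparison:
- Atomic scale (10⁻¹⁰ m): λ is 0.0017× this size
- Nuclear scale (10⁻¹⁵ m): λ is 1.7e+02× this size

The wavelength is between nuclear and atomic scales.

This wavelength is appropriate for probing atomic structure but too large for nuclear physics experiments.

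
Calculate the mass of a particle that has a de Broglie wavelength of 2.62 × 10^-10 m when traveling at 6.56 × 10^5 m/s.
3.86 × 10^-30 kg

From the de Broglie relation λ = h/(mv), we solve for m:

m = h/(λv)
m = (6.626 × 10^-34 J·s) / (2.62 × 10^-10 m × 6.56 × 10^5 m/s)
m = 3.86 × 10^-30 kg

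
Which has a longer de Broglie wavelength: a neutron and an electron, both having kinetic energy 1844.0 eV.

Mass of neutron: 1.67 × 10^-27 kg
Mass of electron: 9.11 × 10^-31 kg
The electron has the longer wavelength.

Using λ = h/√(2mKE):

For neutron: λ₁ = h/√(2m₁KE) = 6.67 × 10^-13 m
For electron: λ₂ = h/√(2m₂KE) = 2.86 × 10^-11 m

Since λ ∝ 1/√m at constant kinetic energy, the lighter particle has the longer wavelength.

The electron has the longer de Broglie wavelength.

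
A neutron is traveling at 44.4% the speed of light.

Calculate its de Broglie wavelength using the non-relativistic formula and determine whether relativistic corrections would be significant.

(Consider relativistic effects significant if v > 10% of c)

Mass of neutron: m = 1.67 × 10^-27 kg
Yes, relativistic corrections are needed.

Using the non-relativistic de Broglie formula λ = h/(mv):

v = 44.4% × c = 1.331 × 10^8 m/s

λ = h/(mv)
λ = (6.626 × 10^-34 J·s) / (1.67 × 10^-27 kg × 1.331 × 10^8 m/s)
λ = 2.98 × 10^-15 m

Since v = 44.4% of c > 10% of c, relativistic corrections ARE significant and the actual wavelength would differ from this non-relativistic estimate.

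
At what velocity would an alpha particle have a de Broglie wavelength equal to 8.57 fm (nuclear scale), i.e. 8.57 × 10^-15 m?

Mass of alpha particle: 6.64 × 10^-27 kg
1.16 × 10^7 m/s

From λ = h/(mv), solve for v:

v = h/(mλ)
v = (6.626 × 10^-34 J·s) / (6.64 × 10^-27 kg × 8.57 × 10^-15 m)
v = 1.16 × 10^7 m/s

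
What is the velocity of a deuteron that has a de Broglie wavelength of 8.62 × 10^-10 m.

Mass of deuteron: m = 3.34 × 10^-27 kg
2.30 × 10^2 m/s

From the de Broglie relation λ = h/(mv), we solve for v:

v = h/(mλ)
v = (6.626 × 10^-34 J·s) / (3.34 × 10^-27 kg × 8.62 × 10^-10 m)
v = 2.30 × 10^2 m/s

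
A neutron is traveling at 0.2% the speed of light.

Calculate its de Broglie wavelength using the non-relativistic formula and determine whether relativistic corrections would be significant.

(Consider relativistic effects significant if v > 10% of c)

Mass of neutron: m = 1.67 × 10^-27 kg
No, relativistic corrections are not needed.

Using the non-relativistic de Broglie formula λ = h/(mv):

v = 0.2% × c = 5.996 × 10^5 m/s

λ = h/(mv)
λ = (6.626 × 10^-34 J·s) / (1.67 × 10^-27 kg × 5.996 × 10^5 m/s)
λ = 6.62 × 10^-13 m

Since v = 0.2% of c < 10% of c, relativistic corrections are NOT significant and this non-relativistic result is a good approximation.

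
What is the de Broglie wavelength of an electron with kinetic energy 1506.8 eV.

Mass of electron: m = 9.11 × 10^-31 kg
3.16 × 10^-11 m

Using λ = h/√(2mKE):

First convert KE to Joules: KE = 1506.8 eV = 2.414 × 10^-16 J

λ = h/√(2mKE)
λ = (6.626 × 10^-34 J·s) / √(2 × 9.11 × 10^-31 kg × 2.414 × 10^-16 J)
λ = 3.16 × 10^-11 m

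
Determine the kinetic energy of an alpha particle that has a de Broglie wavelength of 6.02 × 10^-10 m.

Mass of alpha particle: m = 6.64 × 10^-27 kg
9.12 × 10^-23 J (or 5.69 × 10^-4 eV)

From λ = h/√(2mKE), we solve for KE:

λ² = h²/(2mKE)
KE = h²/(2mλ²)
KE = (6.626 × 10^-34 J·s)² / (2 × 6.64 × 10^-27 kg × (6.02 × 10^-10 m)²)
KE = 9.12 × 10^-23 J
KE = 5.69 × 10^-4 eV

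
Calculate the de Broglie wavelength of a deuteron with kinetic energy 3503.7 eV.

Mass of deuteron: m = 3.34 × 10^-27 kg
3.42 × 10^-13 m

Using λ = h/√(2mKE):

First convert KE to Joules: KE = 3503.7 eV = 5.614 × 10^-16 J

λ = h/√(2mKE)
λ = (6.626 × 10^-34 J·s) / √(2 × 3.34 × 10^-27 kg × 5.614 × 10^-16 J)
λ = 3.42 × 10^-13 m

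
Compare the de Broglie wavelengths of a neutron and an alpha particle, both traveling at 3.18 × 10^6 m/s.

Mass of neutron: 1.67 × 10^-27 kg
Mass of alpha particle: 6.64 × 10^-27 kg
The neutron has the longer wavelength.

Using λ = h/(mv), since both particles have the same velocity, the wavelength depends only on mass.

For neutron: λ₁ = h/(m₁v) = 1.25 × 10^-13 m
For alpha particle: λ₂ = h/(m₂v) = 3.14 × 10^-14 m

Since λ ∝ 1/m at constant velocity, the lighter particle has the longer wavelength.

The neutron has the longer de Broglie wavelength.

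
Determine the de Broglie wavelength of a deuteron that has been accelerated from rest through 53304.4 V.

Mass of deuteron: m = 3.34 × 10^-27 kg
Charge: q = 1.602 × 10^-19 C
8.77 × 10^-14 m

When a particle is accelerated through voltage V, it gains kinetic energy KE = qV.

The de Broglie wavelength is then λ = h/√(2mqV):

λ = h/√(2mqV)
λ = (6.626 × 10^-34 J·s) / √(2 × 3.34 × 10^-27 kg × 1.602 × 10^-19 C × 53304.4 V)
λ = 8.77 × 10^-14 m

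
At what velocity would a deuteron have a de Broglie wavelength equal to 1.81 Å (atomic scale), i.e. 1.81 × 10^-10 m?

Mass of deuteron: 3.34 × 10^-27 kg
1.10 × 10^3 m/s

From λ = h/(mv), solve for v:

v = h/(mλ)
v = (6.626 × 10^-34 J·s) / (3.34 × 10^-27 kg × 1.81 × 10^-10 m)
v = 1.10 × 10^3 m/s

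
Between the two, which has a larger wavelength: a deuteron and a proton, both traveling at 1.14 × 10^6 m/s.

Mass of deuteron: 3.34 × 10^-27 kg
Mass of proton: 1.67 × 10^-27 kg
The proton has the longer wavelength.

Using λ = h/(mv), since both particles have the same velocity, the wavelength depends only on mass.

For deuteron: λ₁ = h/(m₁v) = 1.74 × 10^-13 m
For proton: λ₂ = h/(m₂v) = 3.48 × 10^-13 m

Since λ ∝ 1/m at constant velocity, the lighter particle has the longer wavelength.

The proton has the longer de Broglie wavelength.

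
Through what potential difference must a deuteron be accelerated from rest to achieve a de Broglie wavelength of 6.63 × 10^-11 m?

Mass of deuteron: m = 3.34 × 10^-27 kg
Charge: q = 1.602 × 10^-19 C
9.33 × 10^-2 V

From λ = h/√(2mqV), we solve for V:

λ² = h²/(2mqV)
V = h²/(2mqλ²)
V = (6.626 × 10^-34 J·s)² / (2 × 3.34 × 10^-27 kg × 1.602 × 10^-19 C × (6.63 × 10^-11 m)²)
V = 9.33 × 10^-2 V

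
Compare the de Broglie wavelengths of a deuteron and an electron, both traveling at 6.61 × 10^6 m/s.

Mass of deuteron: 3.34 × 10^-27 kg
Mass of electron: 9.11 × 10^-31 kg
The electron has the longer wavelength.

Using λ = h/(mv), since both particles have the same velocity, the wavelength depends only on mass.

For deuteron: λ₁ = h/(m₁v) = 3.00 × 10^-14 m
For electron: λ₂ = h/(m₂v) = 1.10 × 10^-10 m

Since λ ∝ 1/m at constant velocity, the lighter particle has the longer wavelength.

The electron has the longer de Broglie wavelength.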